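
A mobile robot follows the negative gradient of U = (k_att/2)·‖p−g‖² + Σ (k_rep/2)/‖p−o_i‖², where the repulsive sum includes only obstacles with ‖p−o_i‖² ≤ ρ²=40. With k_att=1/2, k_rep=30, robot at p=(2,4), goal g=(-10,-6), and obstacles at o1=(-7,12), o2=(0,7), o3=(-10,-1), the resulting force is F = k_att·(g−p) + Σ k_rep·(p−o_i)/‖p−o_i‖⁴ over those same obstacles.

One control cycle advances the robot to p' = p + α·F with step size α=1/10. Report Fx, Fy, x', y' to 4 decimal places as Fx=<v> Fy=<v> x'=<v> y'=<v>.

F_att = 1/2·(g−p) = 1/2·(-12,-10) = (-6.0000,-5.0000)
o1: d²=145 > ρ²=40 → inactive
o2: d²=13 ≤ ρ²=40; F_rep = 30·(2,-3)/13² = (0.3550,-0.5325)
o3: d²=169 > ρ²=40 → inactive
F = F_att + ΣF_rep = (-5.6450,-5.5325)
p' = p + 1/10·F = (1.4355,3.4467)

Fx=-5.6450 Fy=-5.5325 x'=1.4355 y'=3.4467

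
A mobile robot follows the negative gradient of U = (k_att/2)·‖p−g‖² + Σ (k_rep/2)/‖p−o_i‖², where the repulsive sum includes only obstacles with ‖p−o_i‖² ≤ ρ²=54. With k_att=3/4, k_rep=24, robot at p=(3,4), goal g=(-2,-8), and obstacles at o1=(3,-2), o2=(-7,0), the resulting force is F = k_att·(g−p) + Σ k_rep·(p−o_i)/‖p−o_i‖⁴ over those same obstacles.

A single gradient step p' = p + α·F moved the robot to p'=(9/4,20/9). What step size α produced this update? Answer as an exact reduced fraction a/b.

F_att = 3/4·(g−p) = 3/4·(-5,-12) = (-3.7500,-9.0000)
o1: d²=36 ≤ ρ²=54; F_rep = 24·(0,6)/36² = (0.0000,0.1111)
o2: d²=116 > ρ²=54 → inactive
F = F_att + ΣF_rep = (-3.7500,-8.8889)
Δp = p'−p = (-0.7500,-1.7778); α = Δx/Fx = (-3/4) / (-15/4) = 1/5
check: Δy/Fy = (-16/9) / (-80/9) = 1/5 ✓

α = 1/5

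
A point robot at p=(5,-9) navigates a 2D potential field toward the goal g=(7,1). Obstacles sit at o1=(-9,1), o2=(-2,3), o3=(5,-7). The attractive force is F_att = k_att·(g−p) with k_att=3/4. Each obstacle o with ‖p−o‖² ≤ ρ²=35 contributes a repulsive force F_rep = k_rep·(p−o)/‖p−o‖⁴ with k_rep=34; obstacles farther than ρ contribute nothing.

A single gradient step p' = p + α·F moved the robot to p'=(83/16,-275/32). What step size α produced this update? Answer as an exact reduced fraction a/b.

F_att = 3/4·(g−p) = 3/4·(2,10) = (1.5000,7.5000)
o1: d²=296 > ρ²=35 → inactive
o2: d²=193 > ρ²=35 → inactive
o3: d²=4 ≤ ρ²=35; F_rep = 34·(0,-2)/4² = (0.0000,-4.2500)
F = F_att + ΣF_rep = (1.5000,3.2500)
Δp = p'−p = (0.1875,0.4062); α = Δx/Fx = (3/16) / (3/2) = 1/8
check: Δy/Fy = (13/32) / (13/4) = 1/8 ✓

α = 1/8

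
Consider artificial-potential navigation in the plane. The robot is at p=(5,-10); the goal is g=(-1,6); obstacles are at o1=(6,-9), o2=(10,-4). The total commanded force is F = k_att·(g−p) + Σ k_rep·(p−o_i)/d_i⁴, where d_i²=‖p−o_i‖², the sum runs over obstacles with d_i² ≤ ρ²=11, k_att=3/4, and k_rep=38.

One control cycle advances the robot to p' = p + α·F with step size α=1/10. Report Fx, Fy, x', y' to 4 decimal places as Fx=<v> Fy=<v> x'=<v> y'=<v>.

F_att = 3/4·(g−p) = 3/4·(-6,16) = (-4.5000,12.0000)
o1: d²=2 ≤ ρ²=11; F_rep = 38·(-1,-1)/2² = (-9.5000,-9.5000)
o2: d²=61 > ρ²=11 → inactive
F = F_att + ΣF_rep = (-14.0000,2.5000)
p' = p + 1/10·F = (3.6000,-9.7500)

Fx=-14.0000 Fy=2.5000 x'=3.6000 y'=-9.7500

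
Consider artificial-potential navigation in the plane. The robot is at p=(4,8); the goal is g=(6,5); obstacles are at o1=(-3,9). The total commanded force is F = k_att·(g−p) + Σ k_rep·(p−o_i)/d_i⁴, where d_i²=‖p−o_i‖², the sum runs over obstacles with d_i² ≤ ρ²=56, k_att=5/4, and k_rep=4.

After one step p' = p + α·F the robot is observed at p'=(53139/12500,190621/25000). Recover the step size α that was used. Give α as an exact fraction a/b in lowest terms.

α = 1/10

F_att = 5/4·(g−p) = 5/4·(2,-3) = (2.5000,-3.7500)
o1: d²=50 ≤ ρ²=56; F_rep = 4·(7,-1)/50² = (0.0112,-0.0016)
F = F_att + ΣF_rep = (2.5112,-3.7516)
Δp = p'−p = (0.2511,-0.3752); α = Δx/Fx = (3139/12500) / (3139/1250) = 1/10
check: Δy/Fy = (-9379/25000) / (-9379/2500) = 1/10 ✓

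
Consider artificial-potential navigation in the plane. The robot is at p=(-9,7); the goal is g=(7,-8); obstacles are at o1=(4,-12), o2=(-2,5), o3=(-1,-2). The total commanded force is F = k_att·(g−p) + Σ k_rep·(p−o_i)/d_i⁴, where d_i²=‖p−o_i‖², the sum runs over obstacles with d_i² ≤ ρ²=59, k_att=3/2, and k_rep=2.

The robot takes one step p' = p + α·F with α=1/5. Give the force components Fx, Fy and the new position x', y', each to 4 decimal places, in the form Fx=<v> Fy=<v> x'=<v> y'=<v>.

F_att = 3/2·(g−p) = 3/2·(16,-15) = (24.0000,-22.5000)
o1: d²=530 > ρ²=59 → inactive
o2: d²=53 ≤ ρ²=59; F_rep = 2·(-7,2)/53² = (-0.0050,0.0014)
o3: d²=145 > ρ²=59 → inactive
F = F_att + ΣF_rep = (23.9950,-22.4986)
p' = p + 1/5·F = (-4.2010,2.5003)

Fx=23.9950 Fy=-22.4986 x'=-4.2010 y'=2.5003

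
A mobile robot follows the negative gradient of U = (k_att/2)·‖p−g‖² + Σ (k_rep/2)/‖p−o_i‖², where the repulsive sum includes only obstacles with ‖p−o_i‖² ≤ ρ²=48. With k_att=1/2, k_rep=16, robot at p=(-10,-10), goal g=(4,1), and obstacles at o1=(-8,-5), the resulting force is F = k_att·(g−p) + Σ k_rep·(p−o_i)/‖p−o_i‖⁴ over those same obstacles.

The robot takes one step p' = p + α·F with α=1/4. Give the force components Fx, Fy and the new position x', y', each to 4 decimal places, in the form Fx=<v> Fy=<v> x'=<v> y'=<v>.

Fx=6.9620 Fy=5.4049 x'=-8.2595 y'=-8.6488

F_att = 1/2·(g−p) = 1/2·(14,11) = (7.0000,5.5000)
o1: d²=29 ≤ ρ²=48; F_rep = 16·(-2,-5)/29² = (-0.0380,-0.0951)
F = F_att + ΣF_rep = (6.9620,5.4049)
p' = p + 1/4·F = (-8.2595,-8.6488)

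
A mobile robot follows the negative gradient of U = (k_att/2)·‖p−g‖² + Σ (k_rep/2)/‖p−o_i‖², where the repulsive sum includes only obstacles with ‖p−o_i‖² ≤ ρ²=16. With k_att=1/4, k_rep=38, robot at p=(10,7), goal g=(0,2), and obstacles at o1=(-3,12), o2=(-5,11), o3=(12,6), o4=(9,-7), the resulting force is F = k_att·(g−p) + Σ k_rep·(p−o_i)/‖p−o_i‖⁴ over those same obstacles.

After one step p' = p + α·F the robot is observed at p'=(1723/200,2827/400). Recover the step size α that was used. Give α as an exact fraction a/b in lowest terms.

α = 1/4

F_att = 1/4·(g−p) = 1/4·(-10,-5) = (-2.5000,-1.2500)
o1: d²=194 > ρ²=16 → inactive
o2: d²=241 > ρ²=16 → inactive
o3: d²=5 ≤ ρ²=16; F_rep = 38·(-2,1)/5² = (-3.0400,1.5200)
o4: d²=197 > ρ²=16 → inactive
F = F_att + ΣF_rep = (-5.5400,0.2700)
Δp = p'−p = (-1.3850,0.0675); α = Δx/Fx = (-277/200) / (-277/50) = 1/4
check: Δy/Fy = (27/400) / (27/100) = 1/4 ✓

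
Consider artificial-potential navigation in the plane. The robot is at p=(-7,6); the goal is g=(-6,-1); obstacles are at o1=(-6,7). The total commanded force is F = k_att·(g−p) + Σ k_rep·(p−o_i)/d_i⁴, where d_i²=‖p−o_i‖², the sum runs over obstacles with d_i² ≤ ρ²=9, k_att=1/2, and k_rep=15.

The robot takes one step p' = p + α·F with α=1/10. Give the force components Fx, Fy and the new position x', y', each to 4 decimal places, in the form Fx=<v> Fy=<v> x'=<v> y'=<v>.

F_att = 1/2·(g−p) = 1/2·(1,-7) = (0.5000,-3.5000)
o1: d²=2 ≤ ρ²=9; F_rep = 15·(-1,-1)/2² = (-3.7500,-3.7500)
F = F_att + ΣF_rep = (-3.2500,-7.2500)
p' = p + 1/10·F = (-7.3250,5.2750)

Fx=-3.2500 Fy=-7.2500 x'=-7.3250 y'=5.2750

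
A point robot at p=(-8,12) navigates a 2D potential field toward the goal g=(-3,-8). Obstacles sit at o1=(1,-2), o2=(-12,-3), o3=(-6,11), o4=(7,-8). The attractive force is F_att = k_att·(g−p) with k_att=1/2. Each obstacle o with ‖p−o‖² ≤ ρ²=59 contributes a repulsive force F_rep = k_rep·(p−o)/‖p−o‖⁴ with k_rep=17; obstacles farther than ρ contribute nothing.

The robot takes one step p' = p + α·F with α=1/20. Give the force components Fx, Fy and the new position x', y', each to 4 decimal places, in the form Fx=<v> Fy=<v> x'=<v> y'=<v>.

F_att = 1/2·(g−p) = 1/2·(5,-20) = (2.5000,-10.0000)
o1: d²=277 > ρ²=59 → inactive
o2: d²=241 > ρ²=59 → inactive
o3: d²=5 ≤ ρ²=59; F_rep = 17·(-2,1)/5² = (-1.3600,0.6800)
o4: d²=625 > ρ²=59 → inactive
F = F_att + ΣF_rep = (1.1400,-9.3200)
p' = p + 1/20·F = (-7.9430,11.5340)

Fx=1.1400 Fy=-9.3200 x'=-7.9430 y'=11.5340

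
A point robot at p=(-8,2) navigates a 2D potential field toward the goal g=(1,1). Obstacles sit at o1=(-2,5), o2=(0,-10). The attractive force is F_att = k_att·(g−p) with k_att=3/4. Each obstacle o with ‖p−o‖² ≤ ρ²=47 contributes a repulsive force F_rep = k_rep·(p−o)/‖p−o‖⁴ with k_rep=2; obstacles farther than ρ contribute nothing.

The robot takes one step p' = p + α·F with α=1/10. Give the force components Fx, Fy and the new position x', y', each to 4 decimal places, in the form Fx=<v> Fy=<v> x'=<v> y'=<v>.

F_att = 3/4·(g−p) = 3/4·(9,-1) = (6.7500,-0.7500)
o1: d²=45 ≤ ρ²=47; F_rep = 2·(-6,-3)/45² = (-0.0059,-0.0030)
o2: d²=208 > ρ²=47 → inactive
F = F_att + ΣF_rep = (6.7441,-0.7530)
p' = p + 1/10·F = (-7.3256,1.9247)

Fx=6.7441 Fy=-0.7530 x'=-7.3256 y'=1.9247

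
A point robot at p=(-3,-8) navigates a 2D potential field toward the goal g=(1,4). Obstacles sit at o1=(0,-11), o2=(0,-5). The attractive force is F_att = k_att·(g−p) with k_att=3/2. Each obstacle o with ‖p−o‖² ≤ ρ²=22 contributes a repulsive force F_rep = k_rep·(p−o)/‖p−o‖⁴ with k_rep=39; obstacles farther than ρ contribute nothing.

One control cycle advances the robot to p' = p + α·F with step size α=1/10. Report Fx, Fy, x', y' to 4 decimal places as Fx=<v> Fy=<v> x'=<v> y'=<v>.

Fx=5.2778 Fy=18.0000 x'=-2.4722 y'=-6.2000

F_att = 3/2·(g−p) = 3/2·(4,12) = (6.0000,18.0000)
o1: d²=18 ≤ ρ²=22; F_rep = 39·(-3,3)/18² = (-0.3611,0.3611)
o2: d²=18 ≤ ρ²=22; F_rep = 39·(-3,-3)/18² = (-0.3611,-0.3611)
F = F_att + ΣF_rep = (5.2778,18.0000)
p' = p + 1/10·F = (-2.4722,-6.2000)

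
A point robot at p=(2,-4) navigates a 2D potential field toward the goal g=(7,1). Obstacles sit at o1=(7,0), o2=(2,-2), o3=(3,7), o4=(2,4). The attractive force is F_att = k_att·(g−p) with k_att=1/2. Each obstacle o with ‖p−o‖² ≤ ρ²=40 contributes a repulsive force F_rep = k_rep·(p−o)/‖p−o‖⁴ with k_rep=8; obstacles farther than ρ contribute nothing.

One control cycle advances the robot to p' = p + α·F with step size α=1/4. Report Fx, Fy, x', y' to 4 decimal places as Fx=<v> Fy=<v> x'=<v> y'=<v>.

Fx=2.5000 Fy=1.5000 x'=2.6250 y'=-3.6250

F_att = 1/2·(g−p) = 1/2·(5,5) = (2.5000,2.5000)
o1: d²=41 > ρ²=40 → inactive
o2: d²=4 ≤ ρ²=40; F_rep = 8·(0,-2)/4² = (0.0000,-1.0000)
o3: d²=122 > ρ²=40 → inactive
o4: d²=64 > ρ²=40 → inactive
F = F_att + ΣF_rep = (2.5000,1.5000)
p' = p + 1/4·F = (2.6250,-3.6250)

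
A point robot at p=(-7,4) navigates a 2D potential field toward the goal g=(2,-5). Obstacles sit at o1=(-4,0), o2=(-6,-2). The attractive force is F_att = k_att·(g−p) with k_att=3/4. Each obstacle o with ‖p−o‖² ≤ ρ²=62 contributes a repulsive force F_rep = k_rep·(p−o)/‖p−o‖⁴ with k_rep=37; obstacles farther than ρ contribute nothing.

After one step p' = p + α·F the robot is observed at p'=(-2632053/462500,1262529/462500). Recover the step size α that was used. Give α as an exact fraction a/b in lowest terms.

α = 1/5

F_att = 3/4·(g−p) = 3/4·(9,-9) = (6.7500,-6.7500)
o1: d²=25 ≤ ρ²=62; F_rep = 37·(-3,4)/25² = (-0.1776,0.2368)
o2: d²=37 ≤ ρ²=62; F_rep = 37·(-1,6)/37² = (-0.0270,0.1622)
F = F_att + ΣF_rep = (6.5454,-6.3510)
Δp = p'−p = (1.3091,-1.2702); α = Δx/Fx = (605447/462500) / (605447/92500) = 1/5
check: Δy/Fy = (-587471/462500) / (-587471/92500) = 1/5 ✓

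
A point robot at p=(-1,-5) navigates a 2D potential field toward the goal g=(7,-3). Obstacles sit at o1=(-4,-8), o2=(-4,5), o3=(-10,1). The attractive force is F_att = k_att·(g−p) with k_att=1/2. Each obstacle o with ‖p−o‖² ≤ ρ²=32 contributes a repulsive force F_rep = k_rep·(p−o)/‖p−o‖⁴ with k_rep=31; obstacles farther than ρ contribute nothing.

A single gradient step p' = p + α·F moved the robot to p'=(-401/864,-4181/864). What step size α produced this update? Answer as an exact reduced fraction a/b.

F_att = 1/2·(g−p) = 1/2·(8,2) = (4.0000,1.0000)
o1: d²=18 ≤ ρ²=32; F_rep = 31·(3,3)/18² = (0.2870,0.2870)
o2: d²=109 > ρ²=32 → inactive
o3: d²=117 > ρ²=32 → inactive
F = F_att + ΣF_rep = (4.2870,1.2870)
Δp = p'−p = (0.5359,0.1609); α = Δx/Fx = (463/864) / (463/108) = 1/8
check: Δy/Fy = (139/864) / (139/108) = 1/8 ✓

α = 1/8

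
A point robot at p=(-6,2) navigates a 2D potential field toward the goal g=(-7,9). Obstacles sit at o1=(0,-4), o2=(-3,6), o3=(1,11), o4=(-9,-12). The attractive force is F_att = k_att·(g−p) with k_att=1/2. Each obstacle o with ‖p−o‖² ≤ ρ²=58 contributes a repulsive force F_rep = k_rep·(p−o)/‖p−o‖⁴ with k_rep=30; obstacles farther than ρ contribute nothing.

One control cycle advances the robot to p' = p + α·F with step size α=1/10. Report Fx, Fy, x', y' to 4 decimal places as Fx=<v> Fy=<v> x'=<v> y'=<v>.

F_att = 1/2·(g−p) = 1/2·(-1,7) = (-0.5000,3.5000)
o1: d²=72 > ρ²=58 → inactive
o2: d²=25 ≤ ρ²=58; F_rep = 30·(-3,-4)/25² = (-0.1440,-0.1920)
o3: d²=130 > ρ²=58 → inactive
o4: d²=205 > ρ²=58 → inactive
F = F_att + ΣF_rep = (-0.6440,3.3080)
p' = p + 1/10·F = (-6.0644,2.3308)

Fx=-0.6440 Fy=3.3080 x'=-6.0644 y'=2.3308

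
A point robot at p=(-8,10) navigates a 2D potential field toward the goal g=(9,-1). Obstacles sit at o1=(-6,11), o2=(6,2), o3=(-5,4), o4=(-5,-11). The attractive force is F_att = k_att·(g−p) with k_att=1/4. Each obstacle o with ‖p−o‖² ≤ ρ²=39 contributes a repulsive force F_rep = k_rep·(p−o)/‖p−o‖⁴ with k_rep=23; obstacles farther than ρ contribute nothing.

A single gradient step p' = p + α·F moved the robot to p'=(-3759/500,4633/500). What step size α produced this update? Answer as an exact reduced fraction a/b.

F_att = 1/4·(g−p) = 1/4·(17,-11) = (4.2500,-2.7500)
o1: d²=5 ≤ ρ²=39; F_rep = 23·(-2,-1)/5² = (-1.8400,-0.9200)
o2: d²=260 > ρ²=39 → inactive
o3: d²=45 > ρ²=39 → inactive
o4: d²=450 > ρ²=39 → inactive
F = F_att + ΣF_rep = (2.4100,-3.6700)
Δp = p'−p = (0.4820,-0.7340); α = Δx/Fx = (241/500) / (241/100) = 1/5
check: Δy/Fy = (-367/500) / (-367/100) = 1/5 ✓

α = 1/5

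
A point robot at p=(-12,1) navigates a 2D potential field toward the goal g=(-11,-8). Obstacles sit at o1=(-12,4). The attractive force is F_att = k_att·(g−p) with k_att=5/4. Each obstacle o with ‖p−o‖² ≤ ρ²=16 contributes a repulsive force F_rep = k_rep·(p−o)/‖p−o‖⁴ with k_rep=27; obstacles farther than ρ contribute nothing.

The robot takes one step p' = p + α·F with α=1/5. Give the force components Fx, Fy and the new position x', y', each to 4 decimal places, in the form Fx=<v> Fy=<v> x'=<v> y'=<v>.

F_att = 5/4·(g−p) = 5/4·(1,-9) = (1.2500,-11.2500)
o1: d²=9 ≤ ρ²=16; F_rep = 27·(0,-3)/9² = (0.0000,-1.0000)
F = F_att + ΣF_rep = (1.2500,-12.2500)
p' = p + 1/5·F = (-11.7500,-1.4500)

Fx=1.2500 Fy=-12.2500 x'=-11.7500 y'=-1.4500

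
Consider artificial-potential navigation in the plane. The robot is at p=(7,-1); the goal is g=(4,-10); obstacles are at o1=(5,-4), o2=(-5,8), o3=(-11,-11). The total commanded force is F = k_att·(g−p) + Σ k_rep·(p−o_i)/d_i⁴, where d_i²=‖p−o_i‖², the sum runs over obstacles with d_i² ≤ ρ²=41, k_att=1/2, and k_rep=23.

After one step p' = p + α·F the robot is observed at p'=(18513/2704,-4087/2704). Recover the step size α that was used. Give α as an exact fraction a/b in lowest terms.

α = 1/8

F_att = 1/2·(g−p) = 1/2·(-3,-9) = (-1.5000,-4.5000)
o1: d²=13 ≤ ρ²=41; F_rep = 23·(2,3)/13² = (0.2722,0.4083)
o2: d²=225 > ρ²=41 → inactive
o3: d²=424 > ρ²=41 → inactive
F = F_att + ΣF_rep = (-1.2278,-4.0917)
Δp = p'−p = (-0.1535,-0.5115); α = Δx/Fx = (-415/2704) / (-415/338) = 1/8
check: Δy/Fy = (-1383/2704) / (-1383/338) = 1/8 ✓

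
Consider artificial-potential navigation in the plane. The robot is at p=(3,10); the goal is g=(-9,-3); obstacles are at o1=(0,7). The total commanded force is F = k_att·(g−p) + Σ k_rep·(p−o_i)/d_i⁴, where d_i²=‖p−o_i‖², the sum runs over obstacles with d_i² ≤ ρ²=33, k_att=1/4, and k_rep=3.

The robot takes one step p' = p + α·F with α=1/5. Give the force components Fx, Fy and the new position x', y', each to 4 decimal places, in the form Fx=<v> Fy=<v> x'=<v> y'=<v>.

Fx=-2.9722 Fy=-3.2222 x'=2.4056 y'=9.3556

F_att = 1/4·(g−p) = 1/4·(-12,-13) = (-3.0000,-3.2500)
o1: d²=18 ≤ ρ²=33; F_rep = 3·(3,3)/18² = (0.0278,0.0278)
F = F_att + ΣF_rep = (-2.9722,-3.2222)
p' = p + 1/5·F = (2.4056,9.3556)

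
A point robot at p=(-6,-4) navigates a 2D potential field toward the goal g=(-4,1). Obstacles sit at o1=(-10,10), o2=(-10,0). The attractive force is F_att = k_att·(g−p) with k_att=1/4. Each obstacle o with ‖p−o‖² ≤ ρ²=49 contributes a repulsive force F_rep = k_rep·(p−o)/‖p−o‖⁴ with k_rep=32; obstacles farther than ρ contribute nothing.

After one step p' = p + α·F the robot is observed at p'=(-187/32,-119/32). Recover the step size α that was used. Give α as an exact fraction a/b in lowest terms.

α = 1/4

F_att = 1/4·(g−p) = 1/4·(2,5) = (0.5000,1.2500)
o1: d²=212 > ρ²=49 → inactive
o2: d²=32 ≤ ρ²=49; F_rep = 32·(4,-4)/32² = (0.1250,-0.1250)
F = F_att + ΣF_rep = (0.6250,1.1250)
Δp = p'−p = (0.1562,0.2812); α = Δx/Fx = (5/32) / (5/8) = 1/4
check: Δy/Fy = (9/32) / (9/8) = 1/4 ✓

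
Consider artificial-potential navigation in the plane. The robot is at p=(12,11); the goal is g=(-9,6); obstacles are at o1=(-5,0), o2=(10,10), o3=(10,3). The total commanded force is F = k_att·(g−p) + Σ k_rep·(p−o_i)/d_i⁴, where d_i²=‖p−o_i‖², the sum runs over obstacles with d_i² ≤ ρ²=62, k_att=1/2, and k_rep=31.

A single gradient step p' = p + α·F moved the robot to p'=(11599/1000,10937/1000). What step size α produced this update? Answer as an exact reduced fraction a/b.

F_att = 1/2·(g−p) = 1/2·(-21,-5) = (-10.5000,-2.5000)
o1: d²=410 > ρ²=62 → inactive
o2: d²=5 ≤ ρ²=62; F_rep = 31·(2,1)/5² = (2.4800,1.2400)
o3: d²=68 > ρ²=62 → inactive
F = F_att + ΣF_rep = (-8.0200,-1.2600)
Δp = p'−p = (-0.4010,-0.0630); α = Δx/Fx = (-401/1000) / (-401/50) = 1/20
check: Δy/Fy = (-63/1000) / (-63/50) = 1/20 ✓

α = 1/20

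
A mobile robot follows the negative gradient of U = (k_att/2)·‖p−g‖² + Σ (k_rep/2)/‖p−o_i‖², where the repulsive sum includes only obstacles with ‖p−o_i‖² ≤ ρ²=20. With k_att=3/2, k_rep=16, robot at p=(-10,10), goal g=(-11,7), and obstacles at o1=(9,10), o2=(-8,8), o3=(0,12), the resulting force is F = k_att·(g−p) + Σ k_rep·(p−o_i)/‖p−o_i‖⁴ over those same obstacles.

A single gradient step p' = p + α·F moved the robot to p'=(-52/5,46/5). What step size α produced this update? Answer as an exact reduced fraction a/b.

F_att = 3/2·(g−p) = 3/2·(-1,-3) = (-1.5000,-4.5000)
o1: d²=361 > ρ²=20 → inactive
o2: d²=8 ≤ ρ²=20; F_rep = 16·(-2,2)/8² = (-0.5000,0.5000)
o3: d²=104 > ρ²=20 → inactive
F = F_att + ΣF_rep = (-2.0000,-4.0000)
Δp = p'−p = (-0.4000,-0.8000); α = Δx/Fx = (-2/5) / (-2) = 1/5
check: Δy/Fy = (-4/5) / (-4) = 1/5 ✓

α = 1/5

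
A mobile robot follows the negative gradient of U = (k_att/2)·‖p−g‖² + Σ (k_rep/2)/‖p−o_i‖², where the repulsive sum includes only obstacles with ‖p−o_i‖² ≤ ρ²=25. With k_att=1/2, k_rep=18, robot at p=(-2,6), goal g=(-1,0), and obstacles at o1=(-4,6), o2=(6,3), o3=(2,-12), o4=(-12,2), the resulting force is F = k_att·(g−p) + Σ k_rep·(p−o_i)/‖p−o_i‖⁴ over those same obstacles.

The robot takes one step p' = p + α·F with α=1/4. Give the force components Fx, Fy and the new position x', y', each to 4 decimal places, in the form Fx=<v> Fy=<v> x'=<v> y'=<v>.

F_att = 1/2·(g−p) = 1/2·(1,-6) = (0.5000,-3.0000)
o1: d²=4 ≤ ρ²=25; F_rep = 18·(2,0)/4² = (2.2500,0.0000)
o2: d²=73 > ρ²=25 → inactive
o3: d²=340 > ρ²=25 → inactive
o4: d²=116 > ρ²=25 → inactive
F = F_att + ΣF_rep = (2.7500,-3.0000)
p' = p + 1/4·F = (-1.3125,5.2500)

Fx=2.7500 Fy=-3.0000 x'=-1.3125 y'=5.2500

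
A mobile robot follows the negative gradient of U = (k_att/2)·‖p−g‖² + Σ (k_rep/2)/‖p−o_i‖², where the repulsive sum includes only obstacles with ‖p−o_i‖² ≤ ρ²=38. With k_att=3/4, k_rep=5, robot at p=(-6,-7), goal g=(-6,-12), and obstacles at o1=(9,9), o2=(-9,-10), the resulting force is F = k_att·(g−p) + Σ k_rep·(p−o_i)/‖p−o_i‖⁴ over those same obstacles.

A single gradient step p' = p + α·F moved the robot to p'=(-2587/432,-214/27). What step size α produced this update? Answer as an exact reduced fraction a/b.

F_att = 3/4·(g−p) = 3/4·(0,-5) = (0.0000,-3.7500)
o1: d²=481 > ρ²=38 → inactive
o2: d²=18 ≤ ρ²=38; F_rep = 5·(3,3)/18² = (0.0463,0.0463)
F = F_att + ΣF_rep = (0.0463,-3.7037)
Δp = p'−p = (0.0116,-0.9259); α = Δx/Fx = (5/432) / (5/108) = 1/4
check: Δy/Fy = (-25/27) / (-100/27) = 1/4 ✓

α = 1/4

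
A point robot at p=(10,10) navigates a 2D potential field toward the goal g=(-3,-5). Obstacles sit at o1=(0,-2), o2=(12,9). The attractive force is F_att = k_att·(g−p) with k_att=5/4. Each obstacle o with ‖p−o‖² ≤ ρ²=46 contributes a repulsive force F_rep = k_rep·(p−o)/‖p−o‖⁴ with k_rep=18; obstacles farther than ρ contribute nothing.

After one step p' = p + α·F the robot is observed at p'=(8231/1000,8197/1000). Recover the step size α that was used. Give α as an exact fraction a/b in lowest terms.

α = 1/10

F_att = 5/4·(g−p) = 5/4·(-13,-15) = (-16.2500,-18.7500)
o1: d²=244 > ρ²=46 → inactive
o2: d²=5 ≤ ρ²=46; F_rep = 18·(-2,1)/5² = (-1.4400,0.7200)
F = F_att + ΣF_rep = (-17.6900,-18.0300)
Δp = p'−p = (-1.7690,-1.8030); α = Δx/Fx = (-1769/1000) / (-1769/100) = 1/10
check: Δy/Fy = (-1803/1000) / (-1803/100) = 1/10 ✓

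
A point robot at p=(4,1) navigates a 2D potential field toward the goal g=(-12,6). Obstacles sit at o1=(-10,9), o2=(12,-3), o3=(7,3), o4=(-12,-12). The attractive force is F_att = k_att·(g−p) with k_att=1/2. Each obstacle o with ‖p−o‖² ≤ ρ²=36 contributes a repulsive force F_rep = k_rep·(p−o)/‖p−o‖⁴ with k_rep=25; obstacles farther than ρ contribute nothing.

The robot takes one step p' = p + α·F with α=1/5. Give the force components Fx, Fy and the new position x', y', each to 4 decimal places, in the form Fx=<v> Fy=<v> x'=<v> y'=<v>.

Fx=-8.4438 Fy=2.2041 x'=2.3112 y'=1.4408

F_att = 1/2·(g−p) = 1/2·(-16,5) = (-8.0000,2.5000)
o1: d²=260 > ρ²=36 → inactive
o2: d²=80 > ρ²=36 → inactive
o3: d²=13 ≤ ρ²=36; F_rep = 25·(-3,-2)/13² = (-0.4438,-0.2959)
o4: d²=425 > ρ²=36 → inactive
F = F_att + ΣF_rep = (-8.4438,2.2041)
p' = p + 1/5·F = (2.3112,1.4408)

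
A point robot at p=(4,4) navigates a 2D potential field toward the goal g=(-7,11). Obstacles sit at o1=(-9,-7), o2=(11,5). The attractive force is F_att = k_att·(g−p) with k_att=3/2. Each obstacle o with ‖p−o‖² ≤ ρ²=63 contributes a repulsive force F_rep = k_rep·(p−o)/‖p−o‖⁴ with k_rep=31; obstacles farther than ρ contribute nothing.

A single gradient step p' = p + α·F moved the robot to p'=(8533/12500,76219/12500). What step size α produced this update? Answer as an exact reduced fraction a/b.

F_att = 3/2·(g−p) = 3/2·(-11,7) = (-16.5000,10.5000)
o1: d²=290 > ρ²=63 → inactive
o2: d²=50 ≤ ρ²=63; F_rep = 31·(-7,-1)/50² = (-0.0868,-0.0124)
F = F_att + ΣF_rep = (-16.5868,10.4876)
Δp = p'−p = (-3.3174,2.0975); α = Δx/Fx = (-41467/12500) / (-41467/2500) = 1/5
check: Δy/Fy = (26219/12500) / (26219/2500) = 1/5 ✓

α = 1/5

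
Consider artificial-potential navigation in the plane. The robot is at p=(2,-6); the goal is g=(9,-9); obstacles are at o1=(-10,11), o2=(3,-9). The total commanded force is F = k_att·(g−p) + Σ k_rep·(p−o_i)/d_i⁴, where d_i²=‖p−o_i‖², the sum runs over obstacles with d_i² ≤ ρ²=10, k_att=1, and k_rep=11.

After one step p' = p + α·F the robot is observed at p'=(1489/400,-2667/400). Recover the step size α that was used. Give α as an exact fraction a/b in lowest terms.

α = 1/4

F_att = 1·(g−p) = 1·(7,-3) = (7.0000,-3.0000)
o1: d²=433 > ρ²=10 → inactive
o2: d²=10 ≤ ρ²=10; F_rep = 11·(-1,3)/10² = (-0.1100,0.3300)
F = F_att + ΣF_rep = (6.8900,-2.6700)
Δp = p'−p = (1.7225,-0.6675); α = Δx/Fx = (689/400) / (689/100) = 1/4
check: Δy/Fy = (-267/400) / (-267/100) = 1/4 ✓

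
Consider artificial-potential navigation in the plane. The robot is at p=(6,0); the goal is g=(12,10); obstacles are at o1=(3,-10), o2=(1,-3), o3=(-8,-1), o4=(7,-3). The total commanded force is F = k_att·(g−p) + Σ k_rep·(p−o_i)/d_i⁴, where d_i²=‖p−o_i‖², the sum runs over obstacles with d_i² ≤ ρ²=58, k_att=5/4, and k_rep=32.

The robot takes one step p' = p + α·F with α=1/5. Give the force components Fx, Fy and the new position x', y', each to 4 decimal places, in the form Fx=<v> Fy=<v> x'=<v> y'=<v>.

Fx=7.3184 Fy=13.5430 x'=7.4637 y'=2.7086

F_att = 5/4·(g−p) = 5/4·(6,10) = (7.5000,12.5000)
o1: d²=109 > ρ²=58 → inactive
o2: d²=34 ≤ ρ²=58; F_rep = 32·(5,3)/34² = (0.1384,0.0830)
o3: d²=197 > ρ²=58 → inactive
o4: d²=10 ≤ ρ²=58; F_rep = 32·(-1,3)/10² = (-0.3200,0.9600)
F = F_att + ΣF_rep = (7.3184,13.5430)
p' = p + 1/5·F = (7.4637,2.7086)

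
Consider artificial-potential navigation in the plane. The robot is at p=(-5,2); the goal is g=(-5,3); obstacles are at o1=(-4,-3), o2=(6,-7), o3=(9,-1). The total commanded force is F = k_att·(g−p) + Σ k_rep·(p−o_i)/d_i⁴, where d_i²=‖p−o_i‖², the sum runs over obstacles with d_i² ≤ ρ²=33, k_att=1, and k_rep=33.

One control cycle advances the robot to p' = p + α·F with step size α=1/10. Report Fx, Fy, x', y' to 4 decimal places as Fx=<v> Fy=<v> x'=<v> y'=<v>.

Fx=-0.0488 Fy=1.2441 x'=-5.0049 y'=2.1244

F_att = 1·(g−p) = 1·(0,1) = (0.0000,1.0000)
o1: d²=26 ≤ ρ²=33; F_rep = 33·(-1,5)/26² = (-0.0488,0.2441)
o2: d²=202 > ρ²=33 → inactive
o3: d²=205 > ρ²=33 → inactive
F = F_att + ΣF_rep = (-0.0488,1.2441)
p' = p + 1/10·F = (-5.0049,2.1244)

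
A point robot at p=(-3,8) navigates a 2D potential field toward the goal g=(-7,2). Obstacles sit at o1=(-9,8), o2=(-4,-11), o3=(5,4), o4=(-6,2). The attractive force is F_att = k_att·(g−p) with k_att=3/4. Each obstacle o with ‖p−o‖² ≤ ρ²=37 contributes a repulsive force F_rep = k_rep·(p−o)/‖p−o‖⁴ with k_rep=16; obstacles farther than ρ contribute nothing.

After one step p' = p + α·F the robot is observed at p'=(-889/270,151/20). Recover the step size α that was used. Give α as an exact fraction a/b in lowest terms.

F_att = 3/4·(g−p) = 3/4·(-4,-6) = (-3.0000,-4.5000)
o1: d²=36 ≤ ρ²=37; F_rep = 16·(6,0)/36² = (0.0741,0.0000)
o2: d²=362 > ρ²=37 → inactive
o3: d²=80 > ρ²=37 → inactive
o4: d²=45 > ρ²=37 → inactive
F = F_att + ΣF_rep = (-2.9259,-4.5000)
Δp = p'−p = (-0.2926,-0.4500); α = Δx/Fx = (-79/270) / (-79/27) = 1/10
check: Δy/Fy = (-9/20) / (-9/2) = 1/10 ✓

α = 1/10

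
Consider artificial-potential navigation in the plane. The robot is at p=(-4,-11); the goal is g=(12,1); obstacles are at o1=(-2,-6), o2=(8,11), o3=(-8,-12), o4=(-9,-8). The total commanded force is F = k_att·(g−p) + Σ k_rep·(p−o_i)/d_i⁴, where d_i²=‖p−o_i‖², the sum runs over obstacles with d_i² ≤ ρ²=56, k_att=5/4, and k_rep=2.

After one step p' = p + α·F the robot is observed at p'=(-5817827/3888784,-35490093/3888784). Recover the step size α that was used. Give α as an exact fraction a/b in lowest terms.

α = 1/8

F_att = 5/4·(g−p) = 5/4·(16,12) = (20.0000,15.0000)
o1: d²=29 ≤ ρ²=56; F_rep = 2·(-2,-5)/29² = (-0.0048,-0.0119)
o2: d²=628 > ρ²=56 → inactive
o3: d²=17 ≤ ρ²=56; F_rep = 2·(4,1)/17² = (0.0277,0.0069)
o4: d²=34 ≤ ρ²=56; F_rep = 2·(5,-3)/34² = (0.0087,-0.0052)
F = F_att + ΣF_rep = (20.0316,14.9898)
Δp = p'−p = (2.5039,1.8737); α = Δx/Fx = (9737309/3888784) / (9737309/486098) = 1/8
check: Δy/Fy = (7286531/3888784) / (7286531/486098) = 1/8 ✓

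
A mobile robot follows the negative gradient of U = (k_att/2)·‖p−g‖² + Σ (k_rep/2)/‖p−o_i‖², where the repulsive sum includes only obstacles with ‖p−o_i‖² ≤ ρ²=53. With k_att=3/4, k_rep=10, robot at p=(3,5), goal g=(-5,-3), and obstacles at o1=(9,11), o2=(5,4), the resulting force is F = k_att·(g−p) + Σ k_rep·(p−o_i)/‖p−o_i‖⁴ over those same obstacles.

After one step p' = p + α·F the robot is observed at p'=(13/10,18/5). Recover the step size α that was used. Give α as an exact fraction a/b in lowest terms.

α = 1/4

F_att = 3/4·(g−p) = 3/4·(-8,-8) = (-6.0000,-6.0000)
o1: d²=72 > ρ²=53 → inactive
o2: d²=5 ≤ ρ²=53; F_rep = 10·(-2,1)/5² = (-0.8000,0.4000)
F = F_att + ΣF_rep = (-6.8000,-5.6000)
Δp = p'−p = (-1.7000,-1.4000); α = Δx/Fx = (-17/10) / (-34/5) = 1/4
check: Δy/Fy = (-7/5) / (-28/5) = 1/4 ✓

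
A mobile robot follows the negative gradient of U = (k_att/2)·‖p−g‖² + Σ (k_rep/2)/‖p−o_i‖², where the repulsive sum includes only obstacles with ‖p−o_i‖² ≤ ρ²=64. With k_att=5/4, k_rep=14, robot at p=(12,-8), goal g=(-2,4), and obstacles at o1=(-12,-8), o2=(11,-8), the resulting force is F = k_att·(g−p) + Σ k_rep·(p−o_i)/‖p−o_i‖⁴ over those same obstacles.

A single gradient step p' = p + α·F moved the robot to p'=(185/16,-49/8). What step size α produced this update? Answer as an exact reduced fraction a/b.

F_att = 5/4·(g−p) = 5/4·(-14,12) = (-17.5000,15.0000)
o1: d²=576 > ρ²=64 → inactive
o2: d²=1 ≤ ρ²=64; F_rep = 14·(1,0)/1² = (14.0000,0.0000)
F = F_att + ΣF_rep = (-3.5000,15.0000)
Δp = p'−p = (-0.4375,1.8750); α = Δx/Fx = (-7/16) / (-7/2) = 1/8
check: Δy/Fy = (15/8) / (15) = 1/8 ✓

α = 1/8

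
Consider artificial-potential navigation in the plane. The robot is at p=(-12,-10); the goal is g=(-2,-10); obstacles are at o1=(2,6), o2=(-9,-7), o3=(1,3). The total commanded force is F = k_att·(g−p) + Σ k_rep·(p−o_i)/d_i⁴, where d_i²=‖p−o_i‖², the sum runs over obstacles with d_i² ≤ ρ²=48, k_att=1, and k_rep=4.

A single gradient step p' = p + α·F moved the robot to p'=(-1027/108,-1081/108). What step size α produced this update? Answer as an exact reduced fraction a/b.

F_att = 1·(g−p) = 1·(10,0) = (10.0000,0.0000)
o1: d²=452 > ρ²=48 → inactive
o2: d²=18 ≤ ρ²=48; F_rep = 4·(-3,-3)/18² = (-0.0370,-0.0370)
o3: d²=338 > ρ²=48 → inactive
F = F_att + ΣF_rep = (9.9630,-0.0370)
Δp = p'−p = (2.4907,-0.0093); α = Δx/Fx = (269/108) / (269/27) = 1/4
check: Δy/Fy = (-1/108) / (-1/27) = 1/4 ✓

α = 1/4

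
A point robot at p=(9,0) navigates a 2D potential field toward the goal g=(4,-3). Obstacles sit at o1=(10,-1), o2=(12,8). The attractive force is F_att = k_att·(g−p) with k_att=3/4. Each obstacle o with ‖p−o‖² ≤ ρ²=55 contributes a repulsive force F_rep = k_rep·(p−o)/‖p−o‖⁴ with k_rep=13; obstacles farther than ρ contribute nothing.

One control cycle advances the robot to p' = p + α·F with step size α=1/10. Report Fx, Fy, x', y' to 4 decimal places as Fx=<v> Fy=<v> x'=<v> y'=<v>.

F_att = 3/4·(g−p) = 3/4·(-5,-3) = (-3.7500,-2.2500)
o1: d²=2 ≤ ρ²=55; F_rep = 13·(-1,1)/2² = (-3.2500,3.2500)
o2: d²=73 > ρ²=55 → inactive
F = F_att + ΣF_rep = (-7.0000,1.0000)
p' = p + 1/10·F = (8.3000,0.1000)

Fx=-7.0000 Fy=1.0000 x'=8.3000 y'=0.1000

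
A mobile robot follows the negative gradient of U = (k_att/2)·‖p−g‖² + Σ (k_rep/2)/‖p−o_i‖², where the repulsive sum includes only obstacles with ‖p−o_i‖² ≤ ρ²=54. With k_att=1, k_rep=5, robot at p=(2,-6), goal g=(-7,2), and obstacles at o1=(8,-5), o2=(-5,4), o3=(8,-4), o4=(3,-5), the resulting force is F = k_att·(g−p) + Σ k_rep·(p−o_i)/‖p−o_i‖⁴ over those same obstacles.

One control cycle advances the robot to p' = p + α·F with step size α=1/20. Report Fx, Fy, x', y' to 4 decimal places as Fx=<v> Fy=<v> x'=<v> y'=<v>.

Fx=-10.2907 Fy=6.7401 x'=1.4855 y'=-5.6630

F_att = 1·(g−p) = 1·(-9,8) = (-9.0000,8.0000)
o1: d²=37 ≤ ρ²=54; F_rep = 5·(-6,-1)/37² = (-0.0219,-0.0037)
o2: d²=149 > ρ²=54 → inactive
o3: d²=40 ≤ ρ²=54; F_rep = 5·(-6,-2)/40² = (-0.0187,-0.0063)
o4: d²=2 ≤ ρ²=54; F_rep = 5·(-1,-1)/2² = (-1.2500,-1.2500)
F = F_att + ΣF_rep = (-10.2907,6.7401)
p' = p + 1/20·F = (1.4855,-5.6630)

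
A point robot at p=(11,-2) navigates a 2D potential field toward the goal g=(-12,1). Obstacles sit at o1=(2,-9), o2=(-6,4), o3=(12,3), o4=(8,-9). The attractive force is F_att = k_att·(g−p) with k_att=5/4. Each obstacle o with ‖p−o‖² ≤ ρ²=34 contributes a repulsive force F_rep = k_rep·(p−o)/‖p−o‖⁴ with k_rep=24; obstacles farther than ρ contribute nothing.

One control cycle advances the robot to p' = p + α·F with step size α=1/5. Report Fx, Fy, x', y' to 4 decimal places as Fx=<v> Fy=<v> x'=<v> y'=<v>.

Fx=-28.7855 Fy=3.5725 x'=5.2429 y'=-1.2855

F_att = 5/4·(g−p) = 5/4·(-23,3) = (-28.7500,3.7500)
o1: d²=130 > ρ²=34 → inactive
o2: d²=325 > ρ²=34 → inactive
o3: d²=26 ≤ ρ²=34; F_rep = 24·(-1,-5)/26² = (-0.0355,-0.1775)
o4: d²=58 > ρ²=34 → inactive
F = F_att + ΣF_rep = (-28.7855,3.5725)
p' = p + 1/5·F = (5.2429,-1.2855)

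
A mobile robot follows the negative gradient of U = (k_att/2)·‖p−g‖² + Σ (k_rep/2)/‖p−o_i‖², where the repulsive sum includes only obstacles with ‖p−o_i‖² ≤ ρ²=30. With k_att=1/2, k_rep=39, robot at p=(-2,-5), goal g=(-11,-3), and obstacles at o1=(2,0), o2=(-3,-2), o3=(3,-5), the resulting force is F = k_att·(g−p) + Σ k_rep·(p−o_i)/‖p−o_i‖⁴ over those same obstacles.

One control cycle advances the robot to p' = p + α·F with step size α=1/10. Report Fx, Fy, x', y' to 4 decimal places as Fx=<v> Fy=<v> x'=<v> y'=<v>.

Fx=-4.4220 Fy=-0.1700 x'=-2.4422 y'=-5.0170

F_att = 1/2·(g−p) = 1/2·(-9,2) = (-4.5000,1.0000)
o1: d²=41 > ρ²=30 → inactive
o2: d²=10 ≤ ρ²=30; F_rep = 39·(1,-3)/10² = (0.3900,-1.1700)
o3: d²=25 ≤ ρ²=30; F_rep = 39·(-5,0)/25² = (-0.3120,0.0000)
F = F_att + ΣF_rep = (-4.4220,-0.1700)
p' = p + 1/10·F = (-2.4422,-5.0170)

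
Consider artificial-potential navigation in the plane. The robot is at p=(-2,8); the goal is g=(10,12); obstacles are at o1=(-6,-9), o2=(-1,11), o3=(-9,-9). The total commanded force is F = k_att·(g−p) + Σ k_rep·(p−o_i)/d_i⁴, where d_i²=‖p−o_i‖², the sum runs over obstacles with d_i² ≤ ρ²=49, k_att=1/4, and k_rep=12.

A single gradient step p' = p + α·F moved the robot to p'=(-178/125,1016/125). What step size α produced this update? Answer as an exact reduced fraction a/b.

α = 1/5

F_att = 1/4·(g−p) = 1/4·(12,4) = (3.0000,1.0000)
o1: d²=305 > ρ²=49 → inactive
o2: d²=10 ≤ ρ²=49; F_rep = 12·(-1,-3)/10² = (-0.1200,-0.3600)
o3: d²=338 > ρ²=49 → inactive
F = F_att + ΣF_rep = (2.8800,0.6400)
Δp = p'−p = (0.5760,0.1280); α = Δx/Fx = (72/125) / (72/25) = 1/5
check: Δy/Fy = (16/125) / (16/25) = 1/5 ✓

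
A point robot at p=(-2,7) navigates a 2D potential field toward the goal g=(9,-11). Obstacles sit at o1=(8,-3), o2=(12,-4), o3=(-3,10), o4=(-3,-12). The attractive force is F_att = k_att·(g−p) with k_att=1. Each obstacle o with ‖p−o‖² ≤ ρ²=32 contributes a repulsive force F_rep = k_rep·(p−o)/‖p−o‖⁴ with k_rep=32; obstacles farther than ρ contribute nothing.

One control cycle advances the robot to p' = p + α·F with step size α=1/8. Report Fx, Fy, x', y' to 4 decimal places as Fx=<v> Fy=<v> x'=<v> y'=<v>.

Fx=11.3200 Fy=-18.9600 x'=-0.5850 y'=4.6300

F_att = 1·(g−p) = 1·(11,-18) = (11.0000,-18.0000)
o1: d²=200 > ρ²=32 → inactive
o2: d²=317 > ρ²=32 → inactive
o3: d²=10 ≤ ρ²=32; F_rep = 32·(1,-3)/10² = (0.3200,-0.9600)
o4: d²=362 > ρ²=32 → inactive
F = F_att + ΣF_rep = (11.3200,-18.9600)
p' = p + 1/8·F = (-0.5850,4.6300)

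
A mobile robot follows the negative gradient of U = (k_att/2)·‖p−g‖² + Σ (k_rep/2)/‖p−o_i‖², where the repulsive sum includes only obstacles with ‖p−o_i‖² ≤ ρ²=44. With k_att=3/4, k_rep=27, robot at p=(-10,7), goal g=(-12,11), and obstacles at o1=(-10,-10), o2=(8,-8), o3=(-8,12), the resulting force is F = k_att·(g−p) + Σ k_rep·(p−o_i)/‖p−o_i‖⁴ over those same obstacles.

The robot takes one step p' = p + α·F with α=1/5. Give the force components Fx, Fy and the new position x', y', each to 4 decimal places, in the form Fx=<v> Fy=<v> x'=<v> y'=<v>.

Fx=-1.5642 Fy=2.8395 x'=-10.3128 y'=7.5679

F_att = 3/4·(g−p) = 3/4·(-2,4) = (-1.5000,3.0000)
o1: d²=289 > ρ²=44 → inactive
o2: d²=549 > ρ²=44 → inactive
o3: d²=29 ≤ ρ²=44; F_rep = 27·(-2,-5)/29² = (-0.0642,-0.1605)
F = F_att + ΣF_rep = (-1.5642,2.8395)
p' = p + 1/5·F = (-10.3128,7.5679)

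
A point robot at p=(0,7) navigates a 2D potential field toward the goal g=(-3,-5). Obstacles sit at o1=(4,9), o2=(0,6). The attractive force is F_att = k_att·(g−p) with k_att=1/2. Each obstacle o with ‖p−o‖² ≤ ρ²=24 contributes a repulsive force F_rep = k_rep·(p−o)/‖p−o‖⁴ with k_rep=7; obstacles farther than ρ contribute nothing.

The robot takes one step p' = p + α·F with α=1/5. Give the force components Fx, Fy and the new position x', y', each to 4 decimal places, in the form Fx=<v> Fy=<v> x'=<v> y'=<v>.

Fx=-1.5700 Fy=0.9650 x'=-0.3140 y'=7.1930

F_att = 1/2·(g−p) = 1/2·(-3,-12) = (-1.5000,-6.0000)
o1: d²=20 ≤ ρ²=24; F_rep = 7·(-4,-2)/20² = (-0.0700,-0.0350)
o2: d²=1 ≤ ρ²=24; F_rep = 7·(0,1)/1² = (0.0000,7.0000)
F = F_att + ΣF_rep = (-1.5700,0.9650)
p' = p + 1/5·F = (-0.3140,7.1930)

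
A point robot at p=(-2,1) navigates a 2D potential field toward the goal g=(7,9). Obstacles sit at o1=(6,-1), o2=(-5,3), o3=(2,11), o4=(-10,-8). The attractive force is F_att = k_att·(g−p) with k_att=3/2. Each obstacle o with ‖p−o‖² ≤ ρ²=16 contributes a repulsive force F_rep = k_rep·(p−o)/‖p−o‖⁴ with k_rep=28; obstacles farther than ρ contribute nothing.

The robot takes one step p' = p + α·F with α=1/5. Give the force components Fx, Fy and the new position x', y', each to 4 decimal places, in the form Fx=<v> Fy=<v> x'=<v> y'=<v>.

Fx=13.9970 Fy=11.6686 x'=0.7994 y'=3.3337

F_att = 3/2·(g−p) = 3/2·(9,8) = (13.5000,12.0000)
o1: d²=68 > ρ²=16 → inactive
o2: d²=13 ≤ ρ²=16; F_rep = 28·(3,-2)/13² = (0.4970,-0.3314)
o3: d²=116 > ρ²=16 → inactive
o4: d²=145 > ρ²=16 → inactive
F = F_att + ΣF_rep = (13.9970,11.6686)
p' = p + 1/5·F = (0.7994,3.3337)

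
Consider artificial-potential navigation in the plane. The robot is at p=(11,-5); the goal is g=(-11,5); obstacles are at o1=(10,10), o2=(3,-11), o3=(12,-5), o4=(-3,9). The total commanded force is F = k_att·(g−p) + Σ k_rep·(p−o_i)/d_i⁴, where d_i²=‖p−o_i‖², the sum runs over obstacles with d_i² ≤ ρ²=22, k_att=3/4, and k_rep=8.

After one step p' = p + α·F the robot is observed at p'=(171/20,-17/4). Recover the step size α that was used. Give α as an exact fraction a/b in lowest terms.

F_att = 3/4·(g−p) = 3/4·(-22,10) = (-16.5000,7.5000)
o1: d²=226 > ρ²=22 → inactive
o2: d²=100 > ρ²=22 → inactive
o3: d²=1 ≤ ρ²=22; F_rep = 8·(-1,0)/1² = (-8.0000,0.0000)
o4: d²=392 > ρ²=22 → inactive
F = F_att + ΣF_rep = (-24.5000,7.5000)
Δp = p'−p = (-2.4500,0.7500); α = Δx/Fx = (-49/20) / (-49/2) = 1/10
check: Δy/Fy = (3/4) / (15/2) = 1/10 ✓

α = 1/10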